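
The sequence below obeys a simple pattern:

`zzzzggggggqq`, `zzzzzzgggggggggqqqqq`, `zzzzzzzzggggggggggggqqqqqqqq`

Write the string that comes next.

zzzzzzzzzzgggggggggggggggqqqqqqqqqqq

Term n consists of 2n+2 z's, followed by 3n+3 g's, followed by 3n-1 q's (n = 1, 2, …).
At n = 4 the blocks have lengths 10, 15, 11.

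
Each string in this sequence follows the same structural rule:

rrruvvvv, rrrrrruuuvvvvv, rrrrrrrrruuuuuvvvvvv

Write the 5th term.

rrrrrrrrrrrrrrruuuuuuuuuvvvvvvvv

The n-th term is 3n r's then 2n-1 u's then n+3 v's (n = 1, 2, …).
Setting n = 5 gives 15, 9, 8 characters in each block.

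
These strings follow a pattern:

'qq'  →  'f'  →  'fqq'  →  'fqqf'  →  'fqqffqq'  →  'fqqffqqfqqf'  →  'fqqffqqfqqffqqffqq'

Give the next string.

This is a Fibonacci-style word recurrence s(k) = s(k−1)·s(k−2): e.g. f·qq = fqq.
So term 8 is fqqffqqfqqffqqffqq·fqqffqqfqqf.

fqqffqqfqqffqqffqqfqqffqqfqqf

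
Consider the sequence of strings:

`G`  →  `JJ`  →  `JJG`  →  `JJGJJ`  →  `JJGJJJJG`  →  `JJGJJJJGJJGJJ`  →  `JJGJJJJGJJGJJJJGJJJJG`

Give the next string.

JJGJJJJGJJGJJJJGJJJJGJJGJJJJGJJGJJ

This is a Fibonacci-style word recurrence s(k) = s(k−1)·s(k−2): e.g. JJ·G = JJG.
So term 8 is JJGJJJJGJJGJJJJGJJJJG·JJGJJJJGJJGJJ.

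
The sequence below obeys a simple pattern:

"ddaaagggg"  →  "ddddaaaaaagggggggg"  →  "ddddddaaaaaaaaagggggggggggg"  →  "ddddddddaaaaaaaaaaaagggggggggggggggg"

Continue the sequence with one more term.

ddddddddddaaaaaaaaaaaaaaagggggggggggggggggggg

The n-th term is 2n d's then 3n a's then 4n g's (n = 1, 2, …).
For the next term, n = 5, so the run lengths are 10, 15, 20.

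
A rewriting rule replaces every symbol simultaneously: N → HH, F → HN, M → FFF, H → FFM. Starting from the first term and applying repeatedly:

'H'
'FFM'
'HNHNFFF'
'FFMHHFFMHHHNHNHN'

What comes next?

Rewriting the 16 symbols of FFMHHFFMHHHNHNHN one by one yields HN HN FFF FFM FFM HN HN FFF FFM FFM FFM HH FFM HH FFM HH; concatenated:

HNHNFFFFFMFFMHNHNFFFFFMFFMFFMHHFFMHHFFMHH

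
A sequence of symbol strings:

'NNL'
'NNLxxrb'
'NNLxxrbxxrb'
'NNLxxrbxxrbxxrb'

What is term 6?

Every step adds xxrb to the end: s(k+1) = s(k)·xxrb.
From NNLxxrbxxrbxxrb, 2 further steps: NNLxxrbxxrbxxrb → NNLxxrbxxrbxxrbxxrb → (answer).

NNLxxrbxxrbxxrbxxrbxxrb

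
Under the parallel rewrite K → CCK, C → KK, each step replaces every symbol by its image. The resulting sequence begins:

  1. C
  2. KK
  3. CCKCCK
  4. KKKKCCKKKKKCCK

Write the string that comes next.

φ(KKKKCCKKKKKCCK) expands symbol-by-symbol to CCK CCK CCK CCK KK KK CCK CCK CCK CCK CCK KK KK CCK; joining the 14 pieces gives the next term.

CCKCCKCCKCCKKKKKCCKCCKCCKCCKCCKKKKKCCK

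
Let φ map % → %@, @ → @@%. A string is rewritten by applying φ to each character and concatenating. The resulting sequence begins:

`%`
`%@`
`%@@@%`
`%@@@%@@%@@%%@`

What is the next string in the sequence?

Applying the rule to each of the 13 symbols of %@@@%@@%@@%%@ gives the pieces %@ @@% @@% @@% %@ @@% @@% %@ @@% @@% %@ %@ @@%, which concatenate to the answer.

%@@@%@@%@@%%@@@%@@%%@@@%@@%%@%@@@%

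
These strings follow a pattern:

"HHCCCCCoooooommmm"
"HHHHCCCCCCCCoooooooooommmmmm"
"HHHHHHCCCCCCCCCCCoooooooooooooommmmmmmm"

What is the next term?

HHHHHHHHCCCCCCCCCCCCCCoooooooooooooooooommmmmmmmmm

Term n consists of 2n-2 H's, followed by 3n-1 C's, followed by 4n-2 o's, followed by 2n m's, where the shown terms are n = 2, 3, 4.
At n = 5 the blocks have lengths 8, 14, 18, 10.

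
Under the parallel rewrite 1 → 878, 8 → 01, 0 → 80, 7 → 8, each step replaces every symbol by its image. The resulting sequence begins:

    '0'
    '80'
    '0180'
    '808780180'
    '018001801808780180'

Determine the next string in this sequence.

Rewriting the 18 symbols of 018001801808780180 one by one yields 80 878 01 80 80 878 01 80 878 01 80 01 8 01 80 878 01 80; concatenated:

808780180808780180878018001801808780180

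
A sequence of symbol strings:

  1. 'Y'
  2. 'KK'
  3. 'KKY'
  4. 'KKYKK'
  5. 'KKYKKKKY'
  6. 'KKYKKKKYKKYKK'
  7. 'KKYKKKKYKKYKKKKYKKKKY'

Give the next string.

From term 3 onward, concatenate the last term with the second-to-last: KK·Y = KKY, KKY·KK = KKYKK, …
Continuing: KKYKKKKYKKYKKKKYKKKKY · KKYKKKKYKKYKK gives term 8.

KKYKKKKYKKYKKKKYKKKKYKKYKKKKYKKYKK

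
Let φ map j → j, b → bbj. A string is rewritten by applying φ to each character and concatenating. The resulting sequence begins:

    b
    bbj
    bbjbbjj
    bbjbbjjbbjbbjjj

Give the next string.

Replace each of the 15 characters of bbjbbjjbbjbbjjj in place — bbj bbj j bbj bbj j j bbj bbj j bbj bbj j j j — and concatenate.

bbjbbjjbbjbbjjjbbjbbjjbbjbbjjjj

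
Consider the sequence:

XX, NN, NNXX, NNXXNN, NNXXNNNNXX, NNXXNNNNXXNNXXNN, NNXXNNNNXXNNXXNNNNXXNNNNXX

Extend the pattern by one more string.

NNXXNNNNXXNNXXNNNNXXNNNNXXNNXXNNNNXXNNXXNN

This is a Fibonacci-style word recurrence s(k) = s(k−1)·s(k−2): e.g. NN·XX = NNXX.
So term 8 is NNXXNNNNXXNNXXNNNNXXNNNNXX·NNXXNNNNXXNNXXNN.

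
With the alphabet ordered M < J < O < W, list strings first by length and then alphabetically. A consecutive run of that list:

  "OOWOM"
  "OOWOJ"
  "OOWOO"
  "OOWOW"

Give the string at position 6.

Advancing 2 positions from OOWOW through OOWOW → OOWWM reaches term 6.

OOWWJ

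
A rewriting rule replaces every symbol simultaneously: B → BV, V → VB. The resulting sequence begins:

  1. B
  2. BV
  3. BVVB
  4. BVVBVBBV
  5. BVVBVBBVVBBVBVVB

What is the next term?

Rewriting the 16 symbols of BVVBVBBVVBBVBVVB one by one yields BV VB VB BV VB BV BV VB VB BV BV VB BV VB VB BV; concatenated:

BVVBVBBVVBBVBVVBVBBVBVVBBVVBVBBV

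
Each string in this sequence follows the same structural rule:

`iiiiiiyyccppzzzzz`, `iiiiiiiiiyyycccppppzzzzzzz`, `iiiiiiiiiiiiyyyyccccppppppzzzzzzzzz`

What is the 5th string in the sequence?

The n-th term is 3n+3 i's then n+1 y's then n+1 c's then 2n p's then 2n+3 z's (n = 1, 2, …).
Setting n = 5 gives 18, 6, 6, 10, 13 characters in each block.

iiiiiiiiiiiiiiiiiiyyyyyyccccccppppppppppzzzzzzzzzzzzz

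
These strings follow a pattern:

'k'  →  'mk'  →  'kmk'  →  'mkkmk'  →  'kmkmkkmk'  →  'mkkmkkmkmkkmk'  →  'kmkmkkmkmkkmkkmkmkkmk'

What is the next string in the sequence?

mkkmkkmkmkkmkkmkmkkmkmkkmkkmkmkkmk

From term 3 onward, concatenate the second-to-last term with the last: k·mk = kmk, mk·kmk = mkkmk, …
So term 8 is mkkmkkmkmkkmk·kmkmkkmkmkkmkkmkmkkmk.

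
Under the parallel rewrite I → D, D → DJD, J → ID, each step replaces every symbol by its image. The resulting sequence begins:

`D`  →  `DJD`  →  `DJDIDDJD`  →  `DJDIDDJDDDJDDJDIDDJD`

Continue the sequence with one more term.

DJDIDDJDDDJDDJDIDDJDDJDDJDIDDJDDJDIDDJDDDJDDJDIDDJD

Replace each of the 20 characters of DJDIDDJDDDJDDJDIDDJD in place — DJD ID DJD D DJD DJD ID DJD DJD DJD ID DJD DJD ID DJD D DJD DJD ID DJD — and concatenate.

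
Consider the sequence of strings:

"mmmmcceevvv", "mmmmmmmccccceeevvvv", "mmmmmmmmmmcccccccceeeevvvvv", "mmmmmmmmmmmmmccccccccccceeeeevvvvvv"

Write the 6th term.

mmmmmmmmmmmmmmmmmmmccccccccccccccccceeeeeeevvvvvvvv

Each string has the form m^{3n+1} c^{3n-1} e^{n+1} v^{n+2} (n = 1, 2, …).
For term 6, n = 6, so the run lengths are 19, 17, 7, 8.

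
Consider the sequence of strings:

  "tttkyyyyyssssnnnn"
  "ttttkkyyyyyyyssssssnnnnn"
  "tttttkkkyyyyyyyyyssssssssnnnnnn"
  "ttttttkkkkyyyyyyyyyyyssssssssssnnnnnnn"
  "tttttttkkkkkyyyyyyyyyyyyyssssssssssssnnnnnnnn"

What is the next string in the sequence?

ttttttttkkkkkkyyyyyyyyyyyyyyyssssssssssssssnnnnnnnnn

Term n consists of n+2 t's, followed by n k's, followed by 2n+3 y's, followed by 2n+2 s's, followed by n+3 n's (n = 1, 2, …).
For the next term, n = 6, so the run lengths are 8, 6, 15, 14, 9.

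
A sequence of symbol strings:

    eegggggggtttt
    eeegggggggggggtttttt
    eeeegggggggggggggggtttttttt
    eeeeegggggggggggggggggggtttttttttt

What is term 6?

eeeeeeegggggggggggggggggggggggggggtttttttttttttt

The n-th term is n e's then 4n-1 g's then 2n t's, where the shown terms are n = 2, 3, 4, 5.
For term 6, n = 7, so the run lengths are 7, 27, 14.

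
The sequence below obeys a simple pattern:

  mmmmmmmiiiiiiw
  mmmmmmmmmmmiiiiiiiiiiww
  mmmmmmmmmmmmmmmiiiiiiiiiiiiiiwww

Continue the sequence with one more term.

mmmmmmmmmmmmmmmmmmmiiiiiiiiiiiiiiiiiiwwww

Term n consists of 4n+3 m's, followed by 4n+2 i's, followed by n w's (n = 1, 2, …).
For the next term, n = 4, so the run lengths are 19, 18, 4.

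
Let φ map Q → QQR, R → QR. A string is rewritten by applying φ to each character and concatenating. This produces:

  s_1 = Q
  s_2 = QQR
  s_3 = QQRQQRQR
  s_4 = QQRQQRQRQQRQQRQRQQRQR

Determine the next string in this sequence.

Rewriting the 21 symbols of QQRQQRQRQQRQQRQRQQRQR one by one yields QQR QQR QR QQR QQR QR QQR QR QQR QQR QR QQR QQR QR QQR QR QQR QQR QR QQR QR; concatenated:

QQRQQRQRQQRQQRQRQQRQRQQRQQRQRQQRQQRQRQQRQRQQRQQRQRQQRQR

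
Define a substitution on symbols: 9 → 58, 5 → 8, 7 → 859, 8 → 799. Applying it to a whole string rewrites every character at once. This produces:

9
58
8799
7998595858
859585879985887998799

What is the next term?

Replace each of the 21 characters of 859585879985887998799 in place — 799 8 58 8 799 8 799 859 58 58 799 8 799 799 859 58 58 799 859 58 58 — and concatenate.

799858879987998595858799879979985958587998595858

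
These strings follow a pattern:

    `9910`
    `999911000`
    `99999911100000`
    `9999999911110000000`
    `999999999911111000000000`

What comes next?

99999999999911111100000000000

Reading off run lengths: 9 runs 2, 4, 6, 8, 10; 1 runs 1, 2, 3, 4, 5; 0 runs 1, 3, 5, 7, 9 — each is linear in n (n = 1, 2, …).
For the next term, n = 6, so the run lengths are 12, 6, 11.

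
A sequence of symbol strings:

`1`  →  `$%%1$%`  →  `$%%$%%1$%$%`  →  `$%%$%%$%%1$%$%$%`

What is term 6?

s(k+1) = $%%·s(k)·$%, so each term gains $%% as a prefix and $% as a suffix.
From $%%$%%$%%1$%$%$%, 2 further steps: $%%$%%$%%1$%$%$% → $%%$%%$%%$%%1$%$%$%$% → (answer).

$%%$%%$%%$%%$%%1$%$%$%$%$%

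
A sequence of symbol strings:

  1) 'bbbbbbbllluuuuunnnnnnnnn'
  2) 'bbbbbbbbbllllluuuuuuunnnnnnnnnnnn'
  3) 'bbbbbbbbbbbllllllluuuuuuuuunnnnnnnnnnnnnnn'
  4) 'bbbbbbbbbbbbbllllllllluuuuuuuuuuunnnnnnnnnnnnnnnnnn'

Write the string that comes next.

Reading off run lengths: b runs 7, 9, 11, 13; l runs 3, 5, 7, 9; u runs 5, 7, 9, 11; n runs 9, 12, 15, 18 — each is linear in n, where the shown terms are n = 2, 3, 4, 5.
Setting n = 6 gives 15, 11, 13, 21 characters in each block.

bbbbbbbbbbbbbbbllllllllllluuuuuuuuuuuuunnnnnnnnnnnnnnnnnnnnn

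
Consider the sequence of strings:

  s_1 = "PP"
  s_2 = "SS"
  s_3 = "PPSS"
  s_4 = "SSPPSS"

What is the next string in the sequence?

From term 3 onward, concatenate the second-to-last term with the last: PP·SS = PPSS, SS·PPSS = SSPPSS, …
So term 5 is PPSS·SSPPSS.

PPSSSSPPSS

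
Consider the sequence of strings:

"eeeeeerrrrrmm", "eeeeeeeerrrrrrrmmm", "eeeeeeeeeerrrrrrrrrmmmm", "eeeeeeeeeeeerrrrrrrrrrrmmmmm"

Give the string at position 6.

Term n consists of 2n+2 e's, followed by 2n+1 r's, followed by n m's, where the shown terms are n = 2, 3, 4, 5.
Setting n = 7 gives 16, 15, 7 characters in each block.

eeeeeeeeeeeeeeeerrrrrrrrrrrrrrrmmmmmmm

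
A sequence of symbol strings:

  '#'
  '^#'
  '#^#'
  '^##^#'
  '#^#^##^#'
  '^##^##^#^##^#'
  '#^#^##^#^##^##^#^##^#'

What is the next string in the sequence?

^##^##^#^##^##^#^##^#^##^##^#^##^#

This is a Fibonacci-style word recurrence s(k) = s(k−2)·s(k−1): e.g. #·^# = #^#.
The next term joins ^##^##^#^##^# and #^#^##^#^##^##^#^##^#.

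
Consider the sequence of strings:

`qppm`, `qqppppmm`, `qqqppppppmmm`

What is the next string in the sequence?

The n-th term is n q's then 2n p's then n m's (n = 1, 2, …).
Setting n = 4 gives 4, 8, 4 characters in each block.

qqqqppppppppmmmm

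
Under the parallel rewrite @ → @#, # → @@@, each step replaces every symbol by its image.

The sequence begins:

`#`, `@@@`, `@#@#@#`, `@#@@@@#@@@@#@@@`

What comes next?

@#@@@@#@#@#@#@@@@#@#@#@#@@@@#@#@#

Applying the rule to each of the 15 symbols of @#@@@@#@@@@#@@@ gives the pieces @# @@@ @# @# @# @# @@@ @# @# @# @# @@@ @# @# @#, which concatenate to the answer.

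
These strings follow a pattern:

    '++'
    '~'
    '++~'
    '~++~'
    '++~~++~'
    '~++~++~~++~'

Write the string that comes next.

This is a Fibonacci-style word recurrence s(k) = s(k−2)·s(k−1): e.g. ++·~ = ++~.
So term 7 is ++~~++~·~++~++~~++~.

++~~++~~++~++~~++~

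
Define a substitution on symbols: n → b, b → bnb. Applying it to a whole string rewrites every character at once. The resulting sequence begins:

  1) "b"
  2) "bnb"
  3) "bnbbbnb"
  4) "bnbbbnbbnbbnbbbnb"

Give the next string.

bnbbbnbbnbbnbbbnbbnbbbnbbnbbbnbbnbbnbbbnb

Applying the rule to each of the 17 symbols of bnbbbnbbnbbnbbbnb gives the pieces bnb b bnb bnb bnb b bnb bnb b bnb bnb b bnb bnb bnb b bnb, which concatenate to the answer.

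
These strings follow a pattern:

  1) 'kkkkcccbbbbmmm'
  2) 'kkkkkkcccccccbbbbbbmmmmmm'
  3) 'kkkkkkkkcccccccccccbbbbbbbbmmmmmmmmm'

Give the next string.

Each string has the form k^{2n+2} c^{4n-1} b^{2n+2} m^{3n} (n = 1, 2, …).
At n = 4 the blocks have lengths 10, 15, 10, 12.

kkkkkkkkkkcccccccccccccccbbbbbbbbbbmmmmmmmmmmmm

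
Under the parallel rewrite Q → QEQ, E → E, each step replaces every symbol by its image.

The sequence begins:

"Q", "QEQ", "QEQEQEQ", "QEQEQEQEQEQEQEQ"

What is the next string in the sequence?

QEQEQEQEQEQEQEQEQEQEQEQEQEQEQEQ

Replace each of the 15 characters of QEQEQEQEQEQEQEQ in place — QEQ E QEQ E QEQ E QEQ E QEQ E QEQ E QEQ E QEQ — and concatenate.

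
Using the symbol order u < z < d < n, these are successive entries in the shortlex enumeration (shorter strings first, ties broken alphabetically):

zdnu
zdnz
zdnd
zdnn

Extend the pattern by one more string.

Treat zdnn as a base-4 numeral over the given alphabet and add one, carrying through any trailing n's.

znuu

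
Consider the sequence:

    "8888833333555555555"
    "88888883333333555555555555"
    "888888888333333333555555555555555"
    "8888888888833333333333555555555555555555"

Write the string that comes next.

The n-th term is 2n-1 8's then 2n-1 3's then 3n 5's, where the shown terms are n = 3, 4, 5, 6.
At n = 7 the blocks have lengths 13, 13, 21.

88888888888883333333333333555555555555555555555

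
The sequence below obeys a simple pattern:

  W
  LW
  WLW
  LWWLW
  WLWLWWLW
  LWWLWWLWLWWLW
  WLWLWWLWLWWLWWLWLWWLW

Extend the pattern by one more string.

LWWLWWLWLWWLWWLWLWWLWLWWLWWLWLWWLW

From term 3 onward, concatenate the second-to-last term with the last: W·LW = WLW, LW·WLW = LWWLW, …
The next term joins LWWLWWLWLWWLW and WLWLWWLWLWWLWWLWLWWLW.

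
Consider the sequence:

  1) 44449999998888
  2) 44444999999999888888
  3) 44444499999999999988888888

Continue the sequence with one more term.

Reading off run lengths: 4 runs 4, 5, 6; 9 runs 6, 9, 12; 8 runs 4, 6, 8 — each is linear in n, where the shown terms are n = 2, 3, 4.
At n = 5 the blocks have lengths 7, 15, 10.

44444449999999999999998888888888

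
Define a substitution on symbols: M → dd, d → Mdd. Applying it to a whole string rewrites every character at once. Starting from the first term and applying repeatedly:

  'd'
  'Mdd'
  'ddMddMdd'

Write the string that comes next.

Apply φ to ddMddMdd symbol by symbol: d→Mdd, d→Mdd, M→dd, d→Mdd, d→Mdd, M→dd, d→Mdd, d→Mdd; joined: Mdd Mdd dd Mdd Mdd dd Mdd Mdd.

MddMddddMddMddddMddMdd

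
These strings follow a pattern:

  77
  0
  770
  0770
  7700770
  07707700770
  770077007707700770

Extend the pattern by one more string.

Each term (from the third on) is the two preceding terms concatenated in order: term 3 = 77·0 = 770.
The next term joins 07707700770 and 770077007707700770.

07707700770770077007707700770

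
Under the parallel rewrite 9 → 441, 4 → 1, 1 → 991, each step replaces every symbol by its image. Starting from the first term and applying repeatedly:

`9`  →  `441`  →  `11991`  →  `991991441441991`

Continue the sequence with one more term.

4414419914414419911199111991441441991

φ(991991441441991) expands symbol-by-symbol to 441 441 991 441 441 991 1 1 991 1 1 991 441 441 991; joining the 15 pieces gives the next term.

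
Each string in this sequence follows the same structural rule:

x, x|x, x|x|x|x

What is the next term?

Every step duplicates the string with '|' between the halves.
Doubling x|x|x|x with '|' between the halves:

x|x|x|x|x|x|x|x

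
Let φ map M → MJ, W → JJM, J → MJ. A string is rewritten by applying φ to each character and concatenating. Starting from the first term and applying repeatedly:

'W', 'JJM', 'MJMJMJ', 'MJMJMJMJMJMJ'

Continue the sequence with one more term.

Rewriting each symbol of MJMJMJMJMJMJ: M→MJ, J→MJ, M→MJ, J→MJ, M→MJ, J→MJ, M→MJ, J→MJ, M→MJ, J→MJ, M→MJ, J→MJ, which concatenates to MJ MJ MJ MJ MJ MJ MJ MJ MJ MJ MJ MJ.

MJMJMJMJMJMJMJMJMJMJMJMJ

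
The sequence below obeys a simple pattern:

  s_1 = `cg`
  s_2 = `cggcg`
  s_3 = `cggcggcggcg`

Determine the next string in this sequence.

Each string is two copies of the previous one joined by 'g'.
So the next term is two copies of cggcggcggcg with 'g' between the halves.

cggcggcggcggcggcggcggcg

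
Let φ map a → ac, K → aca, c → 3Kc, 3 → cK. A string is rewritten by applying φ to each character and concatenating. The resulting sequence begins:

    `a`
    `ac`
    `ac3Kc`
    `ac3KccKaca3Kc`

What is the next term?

Replace each of the 13 characters of ac3KccKaca3Kc in place — ac 3Kc cK aca 3Kc 3Kc aca ac 3Kc ac cK aca 3Kc — and concatenate.

ac3KccKaca3Kc3Kcacaac3KcaccKaca3Kc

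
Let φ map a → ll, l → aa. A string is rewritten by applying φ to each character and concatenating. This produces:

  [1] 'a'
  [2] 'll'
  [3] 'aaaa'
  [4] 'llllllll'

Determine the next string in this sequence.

aaaaaaaaaaaaaaaa

Apply φ to llllllll symbol by symbol: l→aa, l→aa, l→aa, l→aa, l→aa, l→aa, l→aa, l→aa; joined: aa aa aa aa aa aa aa aa.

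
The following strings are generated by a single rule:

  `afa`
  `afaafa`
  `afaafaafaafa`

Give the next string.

Every step duplicates the string.
One more doubling of afaafaafaafa gives the answer.

afaafaafaafaafaafaafaafa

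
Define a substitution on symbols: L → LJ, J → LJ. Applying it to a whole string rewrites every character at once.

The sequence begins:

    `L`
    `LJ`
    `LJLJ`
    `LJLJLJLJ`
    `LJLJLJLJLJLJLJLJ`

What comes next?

LJLJLJLJLJLJLJLJLJLJLJLJLJLJLJLJ

Applying the rule to each of the 16 symbols of LJLJLJLJLJLJLJLJ gives the pieces LJ LJ LJ LJ LJ LJ LJ LJ LJ LJ LJ LJ LJ LJ LJ LJ, which concatenate to the answer.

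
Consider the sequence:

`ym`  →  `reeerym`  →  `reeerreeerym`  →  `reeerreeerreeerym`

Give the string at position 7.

The strings grow by a fixed prefix reeer each time.
From reeerreeerreeerym, 3 further steps: reeerreeerreeerym → reeerreeerreeerreeerym → reeerreeerreeerreeerreeerym → (answer).

reeerreeerreeerreeerreeerreeerym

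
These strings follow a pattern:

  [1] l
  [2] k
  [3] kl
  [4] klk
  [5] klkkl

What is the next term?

klkklklk

Each term (from the third on) is the previous term followed by the one before it: term 3 = k·l = kl.
Continuing: klkkl · klk gives term 6.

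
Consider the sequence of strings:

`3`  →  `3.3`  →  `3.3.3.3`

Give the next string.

Every step duplicates the string with '.' between the halves.
So the next term is two copies of 3.3.3.3 with '.' between the halves.

3.3.3.3.3.3.3.3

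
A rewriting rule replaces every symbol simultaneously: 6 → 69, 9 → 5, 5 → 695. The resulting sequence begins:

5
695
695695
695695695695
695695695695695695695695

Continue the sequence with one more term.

695695695695695695695695695695695695695695695695

φ(695695695695695695695695) expands symbol-by-symbol to 69 5 695 69 5 695 69 5 695 69 5 695 69 5 695 69 5 695 69 5 695 69 5 695; joining the 24 pieces gives the next term.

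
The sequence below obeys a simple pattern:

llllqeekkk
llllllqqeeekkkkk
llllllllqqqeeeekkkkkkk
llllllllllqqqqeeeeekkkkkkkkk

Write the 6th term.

The n-th term is 2n+2 l's then n q's then n+1 e's then 2n+1 k's (n = 1, 2, …).
At n = 6 the blocks have lengths 14, 6, 7, 13.

llllllllllllllqqqqqqeeeeeeekkkkkkkkkkkkk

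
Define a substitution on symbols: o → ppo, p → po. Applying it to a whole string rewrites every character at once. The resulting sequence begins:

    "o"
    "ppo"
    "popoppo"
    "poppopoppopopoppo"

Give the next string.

φ(poppopoppopopoppo) expands symbol-by-symbol to po ppo po po ppo po ppo po po ppo po ppo po ppo po po ppo; joining the 17 pieces gives the next term.

poppopopoppopoppopopoppopoppopoppopopoppo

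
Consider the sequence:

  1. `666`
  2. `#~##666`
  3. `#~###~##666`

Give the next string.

The strings grow by a fixed prefix #~## each time.
So the next term is #~##·#~###~##666.

#~###~###~##666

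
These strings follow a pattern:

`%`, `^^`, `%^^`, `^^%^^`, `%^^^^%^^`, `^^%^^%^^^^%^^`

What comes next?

This is a Fibonacci-style word recurrence s(k) = s(k−2)·s(k−1): e.g. %·^^ = %^^.
The next term joins %^^^^%^^ and ^^%^^%^^^^%^^.

%^^^^%^^^^%^^%^^^^%^^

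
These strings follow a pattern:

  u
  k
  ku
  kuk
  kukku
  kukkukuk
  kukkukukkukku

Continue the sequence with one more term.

Each term (from the third on) is the previous term followed by the one before it: term 3 = k·u = ku.
The next term joins kukkukukkukku and kukkukuk.

kukkukukkukkukukkukuk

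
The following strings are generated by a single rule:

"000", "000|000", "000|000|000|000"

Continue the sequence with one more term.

000|000|000|000|000|000|000|000

Each string is two copies of the previous one joined by '|'.
So the next term is two copies of 000|000|000|000 with '|' between the halves.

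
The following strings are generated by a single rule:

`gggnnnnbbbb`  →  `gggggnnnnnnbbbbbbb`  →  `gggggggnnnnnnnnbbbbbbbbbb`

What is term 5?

Term n consists of 2n+1 g's, followed by 2n+2 n's, followed by 3n+1 b's (n = 1, 2, …).
At n = 5 the blocks have lengths 11, 12, 16.

gggggggggggnnnnnnnnnnnnbbbbbbbbbbbbbbbb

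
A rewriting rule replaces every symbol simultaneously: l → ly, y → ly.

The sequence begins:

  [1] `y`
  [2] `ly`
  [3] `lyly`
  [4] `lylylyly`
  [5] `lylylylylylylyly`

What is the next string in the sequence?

φ(lylylylylylylyly) expands symbol-by-symbol to ly ly ly ly ly ly ly ly ly ly ly ly ly ly ly ly; joining the 16 pieces gives the next term.

lylylylylylylylylylylylylylylyly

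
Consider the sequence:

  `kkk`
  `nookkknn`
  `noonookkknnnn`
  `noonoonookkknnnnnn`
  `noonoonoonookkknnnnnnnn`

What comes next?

Every step adds noo to the front and nn to the end of the previous string.
Applying this once more to noonoonoonookkknnnnnnnn:

noonoonoonoonookkknnnnnnnnnn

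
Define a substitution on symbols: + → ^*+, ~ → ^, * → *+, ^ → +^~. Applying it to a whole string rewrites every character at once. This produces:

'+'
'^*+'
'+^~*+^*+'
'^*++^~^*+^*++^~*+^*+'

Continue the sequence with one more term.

Rewriting the 20 symbols of ^*++^~^*+^*++^~*+^*+ one by one yields +^~ *+ ^*+ ^*+ +^~ ^ +^~ *+ ^*+ +^~ *+ ^*+ ^*+ +^~ ^ *+ ^*+ +^~ *+ ^*+; concatenated:

+^~*+^*+^*++^~^+^~*+^*++^~*+^*+^*++^~^*+^*++^~*+^*+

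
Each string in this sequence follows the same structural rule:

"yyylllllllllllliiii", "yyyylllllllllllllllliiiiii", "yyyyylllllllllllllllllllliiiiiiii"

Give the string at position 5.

Each string has the form y^{n} l^{4n} i^{2n-2}, where the shown terms are n = 3, 4, 5.
For term 5, n = 7, so the run lengths are 7, 28, 12.

yyyyyyylllllllllllllllllllllllllllliiiiiiiiiiii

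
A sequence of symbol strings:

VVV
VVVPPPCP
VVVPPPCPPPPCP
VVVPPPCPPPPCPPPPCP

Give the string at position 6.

VVVPPPCPPPPCPPPPCPPPPCPPPPCP

The strings grow by a fixed suffix PPPCP each time.
From VVVPPPCPPPPCPPPPCP, 2 further steps: VVVPPPCPPPPCPPPPCP → VVVPPPCPPPPCPPPPCPPPPCP → (answer).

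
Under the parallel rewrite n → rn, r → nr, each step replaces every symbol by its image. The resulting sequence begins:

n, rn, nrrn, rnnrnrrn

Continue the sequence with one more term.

nrrnrnnrrnnrnrrn

Apply φ to rnnrnrrn symbol by symbol: r→nr, n→rn, n→rn, r→nr, n→rn, r→nr, r→nr, n→rn; joined: nr rn rn nr rn nr nr rn.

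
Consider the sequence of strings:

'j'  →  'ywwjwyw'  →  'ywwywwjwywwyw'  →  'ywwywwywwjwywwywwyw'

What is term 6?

ywwywwywwywwywwjwywwywwywwywwyw

Every step adds yww to the front and wyw to the end of the previous string.
From ywwywwywwjwywwywwyw, 2 further steps: ywwywwywwjwywwywwyw → ywwywwywwywwjwywwywwywwyw → (answer).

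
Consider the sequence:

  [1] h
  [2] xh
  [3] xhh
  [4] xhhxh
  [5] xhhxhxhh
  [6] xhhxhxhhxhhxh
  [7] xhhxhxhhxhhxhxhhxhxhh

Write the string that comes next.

Each term (from the third on) is the previous term followed by the one before it: term 3 = xh·h = xhh.
So term 8 is xhhxhxhhxhhxhxhhxhxhh·xhhxhxhhxhhxh.

xhhxhxhhxhhxhxhhxhxhhxhhxhxhhxhhxh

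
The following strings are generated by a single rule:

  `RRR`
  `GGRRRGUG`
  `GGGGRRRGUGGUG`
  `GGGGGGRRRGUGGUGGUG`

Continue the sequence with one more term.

Each term wraps the previous one in GG on the left and GUG on the right.
Applying this once more to GGGGGGRRRGUGGUGGUG:

GGGGGGGGRRRGUGGUGGUGGUG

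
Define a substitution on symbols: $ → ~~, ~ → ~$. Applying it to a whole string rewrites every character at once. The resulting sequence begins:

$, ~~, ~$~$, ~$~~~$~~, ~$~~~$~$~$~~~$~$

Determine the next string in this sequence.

Rewriting the 16 symbols of ~$~~~$~$~$~~~$~$ one by one yields ~$ ~~ ~$ ~$ ~$ ~~ ~$ ~~ ~$ ~~ ~$ ~$ ~$ ~~ ~$ ~~; concatenated:

~$~~~$~$~$~~~$~~~$~~~$~$~$~~~$~~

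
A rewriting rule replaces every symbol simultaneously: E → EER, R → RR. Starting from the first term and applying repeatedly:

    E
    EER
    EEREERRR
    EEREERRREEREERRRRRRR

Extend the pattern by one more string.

Rewriting the 20 symbols of EEREERRREEREERRRRRRR one by one yields EER EER RR EER EER RR RR RR EER EER RR EER EER RR RR RR RR RR RR RR; concatenated:

EEREERRREEREERRRRRRREEREERRREEREERRRRRRRRRRRRRRR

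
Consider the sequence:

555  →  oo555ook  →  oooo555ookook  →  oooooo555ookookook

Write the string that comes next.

oooooooo555ookookookook

Each term wraps the previous one in oo on the left and ook on the right.
So the next term is oo·oooooo555ookookook·ook.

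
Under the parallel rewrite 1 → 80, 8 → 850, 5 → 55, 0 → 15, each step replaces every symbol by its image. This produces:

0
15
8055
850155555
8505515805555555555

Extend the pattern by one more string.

8505515555580558501555555555555555555555

φ(8505515805555555555) expands symbol-by-symbol to 850 55 15 55 55 80 55 850 15 55 55 55 55 55 55 55 55 55 55; joining the 19 pieces gives the next term.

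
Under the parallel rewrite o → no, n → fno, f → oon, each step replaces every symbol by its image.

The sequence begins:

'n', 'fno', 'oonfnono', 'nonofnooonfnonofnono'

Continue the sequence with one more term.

φ(nonofnooonfnonofnono) expands symbol-by-symbol to fno no fno no oon fno no no no fno oon fno no fno no oon fno no fno no; joining the 20 pieces gives the next term.

fnonofnonooonfnonononofnooonfnonofnonooonfnonofnono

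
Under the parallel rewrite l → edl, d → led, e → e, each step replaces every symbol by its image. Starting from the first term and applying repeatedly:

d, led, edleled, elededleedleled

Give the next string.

Rewriting the 15 symbols of elededleedleled one by one yields e edl e led e led edl e e led edl e edl e led; concatenated:

eedleledelededleelededleedleled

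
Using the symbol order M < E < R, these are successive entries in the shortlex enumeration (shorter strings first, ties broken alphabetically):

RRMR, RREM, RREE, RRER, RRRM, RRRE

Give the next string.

Find the rightmost character of RRRE below R, bump it to the next letter, and reset everything to its right to M.

RRRR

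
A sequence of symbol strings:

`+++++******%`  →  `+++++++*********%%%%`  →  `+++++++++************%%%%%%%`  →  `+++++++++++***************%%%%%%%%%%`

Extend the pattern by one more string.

Each string has the form +^{2n+3} *^{3n+3} %^{3n-2} (n = 1, 2, …).
For the next term, n = 5, so the run lengths are 13, 18, 13.

+++++++++++++******************%%%%%%%%%%%%%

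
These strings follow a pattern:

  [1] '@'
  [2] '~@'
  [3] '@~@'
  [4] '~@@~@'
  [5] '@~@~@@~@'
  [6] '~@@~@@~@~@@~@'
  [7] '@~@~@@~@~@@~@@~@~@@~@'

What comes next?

~@@~@@~@~@@~@@~@~@@~@~@@~@@~@~@@~@

Each term (from the third on) is the two preceding terms concatenated in order: term 3 = @·~@ = @~@.
Continuing: ~@@~@@~@~@@~@ · @~@~@@~@~@@~@@~@~@@~@ gives term 8.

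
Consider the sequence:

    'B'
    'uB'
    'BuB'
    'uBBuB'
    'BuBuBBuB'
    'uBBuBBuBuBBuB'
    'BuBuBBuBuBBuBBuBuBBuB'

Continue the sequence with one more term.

uBBuBBuBuBBuBBuBuBBuBuBBuBBuBuBBuB

Each term (from the third on) is the two preceding terms concatenated in order: term 3 = B·uB = BuB.
The next term joins uBBuBBuBuBBuB and BuBuBBuBuBBuBBuBuBBuB.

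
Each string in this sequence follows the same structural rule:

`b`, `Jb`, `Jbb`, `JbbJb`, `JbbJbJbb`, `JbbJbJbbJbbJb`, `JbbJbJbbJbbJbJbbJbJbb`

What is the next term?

Each term (from the third on) is the previous term followed by the one before it: term 3 = Jb·b = Jbb.
Continuing: JbbJbJbbJbbJbJbbJbJbb · JbbJbJbbJbbJb gives term 8.

JbbJbJbbJbbJbJbbJbJbbJbbJbJbbJbbJb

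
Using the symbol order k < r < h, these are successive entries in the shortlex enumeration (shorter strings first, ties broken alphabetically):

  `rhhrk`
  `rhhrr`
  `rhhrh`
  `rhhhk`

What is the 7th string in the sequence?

hkkkk

Stepping forward 3 times from rhhhk: rhhhk → rhhhr → rhhhh, then the target.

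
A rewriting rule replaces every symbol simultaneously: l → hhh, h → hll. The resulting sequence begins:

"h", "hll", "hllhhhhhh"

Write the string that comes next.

hllhhhhhhhllhllhllhllhllhll

Apply φ to hllhhhhhh symbol by symbol: h→hll, l→hhh, l→hhh, h→hll, h→hll, h→hll, h→hll, h→hll, h→hll; joined: hll hhh hhh hll hll hll hll hll hll.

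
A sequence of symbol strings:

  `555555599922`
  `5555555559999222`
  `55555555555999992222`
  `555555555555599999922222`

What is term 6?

55555555555555555999999992222222

Reading off run lengths: 5 runs 7, 9, 11, 13; 9 runs 3, 4, 5, 6; 2 runs 2, 3, 4, 5 — each is linear in n, where the shown terms are n = 3, 4, 5, 6.
Setting n = 8 gives 17, 8, 7 characters in each block.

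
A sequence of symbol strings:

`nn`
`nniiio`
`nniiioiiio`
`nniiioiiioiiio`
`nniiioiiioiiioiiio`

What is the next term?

nniiioiiioiiioiiioiiio

The strings grow by a fixed suffix iiio each time.
So the next term is nniiioiiioiiioiiio·iiio.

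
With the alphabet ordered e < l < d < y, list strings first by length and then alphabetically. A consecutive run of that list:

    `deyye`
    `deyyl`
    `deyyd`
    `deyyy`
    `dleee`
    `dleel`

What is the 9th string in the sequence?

Stepping forward 3 times from dleel: dleel → dleed → dleey, then the target.

dlele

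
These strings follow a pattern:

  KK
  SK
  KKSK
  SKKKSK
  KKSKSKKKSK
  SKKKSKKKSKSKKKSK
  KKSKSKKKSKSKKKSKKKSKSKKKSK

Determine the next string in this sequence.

SKKKSKKKSKSKKKSKKKSKSKKKSKSKKKSKKKSKSKKKSK

From term 3 onward, concatenate the second-to-last term with the last: KK·SK = KKSK, SK·KKSK = SKKKSK, …
So term 8 is SKKKSKKKSKSKKKSK·KKSKSKKKSKSKKKSKKKSKSKKKSK.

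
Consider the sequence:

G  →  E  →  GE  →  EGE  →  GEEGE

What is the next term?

This is a Fibonacci-style word recurrence s(k) = s(k−2)·s(k−1): e.g. G·E = GE.
Continuing: EGE · GEEGE gives term 6.

EGEGEEGE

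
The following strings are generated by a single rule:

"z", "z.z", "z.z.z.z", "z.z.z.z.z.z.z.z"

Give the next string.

z.z.z.z.z.z.z.z.z.z.z.z.z.z.z.z

Each string is two copies of the previous one joined by '.'.
So the next term is two copies of z.z.z.z.z.z.z.z with '.' between the halves.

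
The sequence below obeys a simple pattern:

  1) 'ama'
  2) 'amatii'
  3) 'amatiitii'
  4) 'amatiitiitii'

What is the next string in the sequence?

amatiitiitiitii

Each term is the previous one with tii appended.
One more step from amatiitiitii gives the answer.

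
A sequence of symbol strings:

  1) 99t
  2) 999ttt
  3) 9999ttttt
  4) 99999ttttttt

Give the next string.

Reading off run lengths: 9 runs 2, 3, 4, 5; t runs 1, 3, 5, 7 — each is linear in n (n = 1, 2, …).
At n = 5 the blocks have lengths 6, 9.

999999ttttttttt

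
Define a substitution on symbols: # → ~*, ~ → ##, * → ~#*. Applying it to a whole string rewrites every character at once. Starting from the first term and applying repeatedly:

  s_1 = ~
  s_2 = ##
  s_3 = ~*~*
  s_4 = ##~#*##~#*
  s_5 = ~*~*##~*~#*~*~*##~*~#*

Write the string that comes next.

Rewriting the 22 symbols of ~*~*##~*~#*~*~*##~*~#* one by one yields ## ~#* ## ~#* ~* ~* ## ~#* ## ~* ~#* ## ~#* ## ~#* ~* ~* ## ~#* ## ~* ~#*; concatenated:

##~#*##~#*~*~*##~#*##~*~#*##~#*##~#*~*~*##~#*##~*~#*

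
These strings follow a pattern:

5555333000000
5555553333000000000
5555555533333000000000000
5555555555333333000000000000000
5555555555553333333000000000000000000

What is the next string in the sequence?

Each string has the form 5^{2n} 3^{n+1} 0^{3n}, where the shown terms are n = 2, 3, 4, 5, 6.
Setting n = 7 gives 14, 8, 21 characters in each block.

5555555555555533333333000000000000000000000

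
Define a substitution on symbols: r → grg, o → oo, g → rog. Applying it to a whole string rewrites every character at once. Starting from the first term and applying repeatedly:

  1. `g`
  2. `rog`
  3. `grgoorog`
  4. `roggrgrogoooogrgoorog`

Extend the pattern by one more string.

grgoorogroggrgroggrgoorogooooooooroggrgrogoooogrgoorog

Applying the rule to each of the 21 symbols of roggrgrogoooogrgoorog gives the pieces grg oo rog rog grg rog grg oo rog oo oo oo oo rog grg rog oo oo grg oo rog, which concatenate to the answer.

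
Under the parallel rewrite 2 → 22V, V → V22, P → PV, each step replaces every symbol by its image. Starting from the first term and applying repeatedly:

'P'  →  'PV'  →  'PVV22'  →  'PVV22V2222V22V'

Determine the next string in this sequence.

PVV22V2222V22VV2222V22V22V22VV2222V22VV22

Replace each of the 14 characters of PVV22V2222V22V in place — PV V22 V22 22V 22V V22 22V 22V 22V 22V V22 22V 22V V22 — and concatenate.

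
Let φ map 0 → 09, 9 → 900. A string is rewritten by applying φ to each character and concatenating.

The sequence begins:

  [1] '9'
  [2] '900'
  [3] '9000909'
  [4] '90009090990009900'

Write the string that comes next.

90009090990009900099009000909099009000909

Applying the rule to each of the 17 symbols of 90009090990009900 gives the pieces 900 09 09 09 900 09 900 09 900 900 09 09 09 900 900 09 09, which concatenate to the answer.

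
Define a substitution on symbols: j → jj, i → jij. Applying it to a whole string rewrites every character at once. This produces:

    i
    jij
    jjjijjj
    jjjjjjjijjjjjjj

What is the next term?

φ(jjjjjjjijjjjjjj) expands symbol-by-symbol to jj jj jj jj jj jj jj jij jj jj jj jj jj jj jj; joining the 15 pieces gives the next term.

jjjjjjjjjjjjjjjijjjjjjjjjjjjjjj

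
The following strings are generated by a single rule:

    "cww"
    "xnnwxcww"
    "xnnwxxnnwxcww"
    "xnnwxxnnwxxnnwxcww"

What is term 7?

xnnwxxnnwxxnnwxxnnwxxnnwxxnnwxcww

Every step adds xnnwx at the front: s(k+1) = xnnwx·s(k).
From xnnwxxnnwxxnnwxcww, 3 further steps: xnnwxxnnwxxnnwxcww → xnnwxxnnwxxnnwxxnnwxcww → xnnwxxnnwxxnnwxxnnwxxnnwxcww → (answer).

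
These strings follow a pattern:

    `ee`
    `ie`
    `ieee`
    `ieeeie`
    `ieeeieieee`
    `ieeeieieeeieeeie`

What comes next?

Each term (from the third on) is the previous term followed by the one before it: term 3 = ie·ee = ieee.
So term 7 is ieeeieieeeieeeie·ieeeieieee.

ieeeieieeeieeeieieeeieieee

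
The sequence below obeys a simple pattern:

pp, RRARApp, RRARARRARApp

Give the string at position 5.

Each term is the previous one with RRARA prepended.
From RRARARRARApp, 2 further steps: RRARARRARApp → RRARARRARARRARApp → (answer).

RRARARRARARRARARRARApp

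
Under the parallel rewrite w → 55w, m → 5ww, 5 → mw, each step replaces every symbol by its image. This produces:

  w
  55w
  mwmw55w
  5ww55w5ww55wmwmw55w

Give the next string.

mw55w55wmwmw55wmw55w55wmwmw55w5ww55w5ww55wmwmw55w

φ(5ww55w5ww55wmwmw55w) expands symbol-by-symbol to mw 55w 55w mw mw 55w mw 55w 55w mw mw 55w 5ww 55w 5ww 55w mw mw 55w; joining the 19 pieces gives the next term.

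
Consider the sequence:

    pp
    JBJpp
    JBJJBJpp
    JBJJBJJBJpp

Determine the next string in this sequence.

Each term is the previous one with JBJ prepended.
One more step from JBJJBJJBJpp gives the answer.

JBJJBJJBJJBJpp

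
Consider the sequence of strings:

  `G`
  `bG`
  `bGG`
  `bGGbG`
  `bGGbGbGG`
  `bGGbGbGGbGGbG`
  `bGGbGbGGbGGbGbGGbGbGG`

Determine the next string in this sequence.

Each term (from the third on) is the previous term followed by the one before it: term 3 = bG·G = bGG.
Continuing: bGGbGbGGbGGbGbGGbGbGG · bGGbGbGGbGGbG gives term 8.

bGGbGbGGbGGbGbGGbGbGGbGGbGbGGbGGbG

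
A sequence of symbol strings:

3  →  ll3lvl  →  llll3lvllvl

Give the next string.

Each term wraps the previous one in ll on the left and lvl on the right.
One more step from llll3lvllvl gives the answer.

llllll3lvllvllvl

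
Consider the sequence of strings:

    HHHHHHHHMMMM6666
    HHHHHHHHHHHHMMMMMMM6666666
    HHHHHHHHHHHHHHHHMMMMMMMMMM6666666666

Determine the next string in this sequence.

HHHHHHHHHHHHHHHHHHHHMMMMMMMMMMMMM6666666666666

Term n consists of 4n H's, followed by 3n-2 M's, followed by 3n-2 6's, where the shown terms are n = 2, 3, 4.
Setting n = 5 gives 20, 13, 13 characters in each block.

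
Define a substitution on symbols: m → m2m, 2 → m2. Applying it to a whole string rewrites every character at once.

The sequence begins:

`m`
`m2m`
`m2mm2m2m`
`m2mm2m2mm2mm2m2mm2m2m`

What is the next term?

Replace each of the 21 characters of m2mm2m2mm2mm2m2mm2m2m in place — m2m m2 m2m m2m m2 m2m m2 m2m m2m m2 m2m m2m m2 m2m m2 m2m m2m m2 m2m m2 m2m — and concatenate.

m2mm2m2mm2mm2m2mm2m2mm2mm2m2mm2mm2m2mm2m2mm2mm2m2mm2m2m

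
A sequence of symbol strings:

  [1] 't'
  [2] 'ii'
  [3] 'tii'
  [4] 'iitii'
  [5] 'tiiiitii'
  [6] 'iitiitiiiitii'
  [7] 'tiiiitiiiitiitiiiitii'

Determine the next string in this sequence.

iitiitiiiitiitiiiitiiiitiitiiiitii

Each term (from the third on) is the two preceding terms concatenated in order: term 3 = t·ii = tii.
The next term joins iitiitiiiitii and tiiiitiiiitiitiiiitii.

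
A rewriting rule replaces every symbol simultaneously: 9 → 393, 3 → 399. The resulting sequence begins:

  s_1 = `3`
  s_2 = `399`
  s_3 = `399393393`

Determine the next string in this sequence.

Expanding 399393393: 3→399, 9→393, 9→393, 3→399, 9→393, 3→399, 3→399, 9→393, 3→399. Concatenated: 399 393 393 399 393 399 399 393 399.

399393393399393399399393399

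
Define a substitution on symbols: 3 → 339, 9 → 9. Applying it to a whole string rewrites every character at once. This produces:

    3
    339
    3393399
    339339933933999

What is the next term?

Rewriting the 15 symbols of 339339933933999 one by one yields 339 339 9 339 339 9 9 339 339 9 339 339 9 9 9; concatenated:

3393399339339993393399339339999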